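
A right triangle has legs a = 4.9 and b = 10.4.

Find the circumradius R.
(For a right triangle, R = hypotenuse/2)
Hypotenuse c = √(a² + b²) = √(24.01 + 108.16) = √132.17 ≈ 11.4965
R = c/2 ≈ 11.4965/2 ≈ 5.74826

R = 5.748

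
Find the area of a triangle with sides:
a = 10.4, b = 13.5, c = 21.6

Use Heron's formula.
s = (10.4 + 13.5 + 21.6)/2 = 45.5/2 = 22.75
s − a = 12.35, s − b = 9.25, s − c = 1.15
s(s−a)(s−b)(s−c) = 22.75·12.35·9.25·1.15 ≈ 2988.74
Area = √2988.74 ≈ 54.6694

Area = 54.67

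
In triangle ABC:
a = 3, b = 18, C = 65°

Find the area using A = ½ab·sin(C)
A = ½·a·b·sin(C) = ½·3·18·sin(65°)
sin(65°) ≈ 0.906308
A ≈ ½·54·0.906308 = 27·0.906308 ≈ 24.4703

Area = 24.47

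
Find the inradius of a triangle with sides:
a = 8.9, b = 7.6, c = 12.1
r = Area/s where s is the semi-perimeter.
s = (8.9 + 7.6 + 12.1)/2 = 28.6/2 = 14.3
Area = √(s(s−a)(s−b)(s−c)) = √(14.3·5.4·6.7·2.2) ≈ √1138.22 ≈ 33.7376
r ≈ 33.7376/14.3 ≈ 2.35927

r = 2.359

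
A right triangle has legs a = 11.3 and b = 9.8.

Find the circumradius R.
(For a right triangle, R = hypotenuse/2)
Hypotenuse c = √(a² + b²) = √(127.69 + 96.04) = √223.73 ≈ 14.9576
R = c/2 ≈ 14.9576/2 ≈ 7.4788

R = 7.479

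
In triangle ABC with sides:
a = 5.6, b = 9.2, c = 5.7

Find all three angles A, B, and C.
Law of cosines for each angle (a² = 31.36, b² = 84.64, c² = 32.49):
cos(A) = (b² + c² − a²)/(2bc) = (84.64 + 32.49 − 31.36)/(2·9.2·5.7) = 85.77/104.88 ≈ 0.817792  ⇒  A ≈ 35.1357°
cos(B) = (a² + c² − b²)/(2ac) = (31.36 + 32.49 − 84.64)/(2·5.6·5.7) = -20.79/63.84 ≈ -0.325658  ⇒  B ≈ 109.005°
cos(C) = (a² + b² − c²)/(2ab) = (31.36 + 84.64 − 32.49)/(2·5.6·9.2) = 83.51/103.04 ≈ 0.810462  ⇒  C ≈ 35.8589°
Check: A + B + C ≈ 180°

A = 35.14°, B = 109°, C = 35.86°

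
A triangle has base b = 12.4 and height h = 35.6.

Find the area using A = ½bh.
A = ½·b·h = ½·12.4·35.6 = ½·441.44 = 220.72

Area = 220.72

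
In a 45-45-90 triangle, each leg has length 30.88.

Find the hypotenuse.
In a 45-45-90 triangle the sides are in ratio 1 : 1 : √2, so hypotenuse = leg·√2.
Hypotenuse = 30.88·√2 ≈ 30.88·1.41421 ≈ 43.6709

Hypotenuse = 30.88√2 = 43.67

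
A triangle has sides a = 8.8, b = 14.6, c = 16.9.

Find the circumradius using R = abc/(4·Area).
First find the area with Heron's formula.
s = (8.8 + 14.6 + 16.9)/2 = 20.15
Area = √(s(s−a)(s−b)(s−c)) = √(20.15·11.35·5.55·3.25) ≈ √4125.22 ≈ 64.2279
abc = 8.8·14.6·16.9 = 2171.312
R = abc/(4·Area) ≈ 2171.312/(4·64.2279) = 2171.312/256.912 ≈ 8.45159

R = 8.452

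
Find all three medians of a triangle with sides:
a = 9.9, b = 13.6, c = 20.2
Median formula: m_a = ½√(2b² + 2c² − a²) (and cyclically). a² = 98.01, b² = 184.96, c² = 408.04.
m_a = ½√(2·184.96 + 2·408.04 − 98.01) = ½√1087.99 ≈ ½·32.9847 ≈ 16.4923
m_b = ½√(2·98.01 + 2·408.04 − 184.96) = ½√827.14 ≈ ½·28.76 ≈ 14.38
m_c = ½√(2·98.01 + 2·184.96 − 408.04) = ½√157.9 ≈ ½·12.5658 ≈ 6.28291

m_a = 16.49, m_b = 14.38, m_c = 6.283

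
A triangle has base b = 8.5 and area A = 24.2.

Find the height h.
A = ½·b·h  ⇒  h = 2A/b = 2·24.2/8.5 = 48.4/8.5 ≈ 5.69412

h = 5.694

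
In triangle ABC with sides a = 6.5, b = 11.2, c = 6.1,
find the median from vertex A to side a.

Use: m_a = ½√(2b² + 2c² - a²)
m_a = ½√(2·11.2² + 2·6.1² − 6.5²) = ½√(2·125.44 + 2·37.21 − 42.25) = ½√(250.88 + 74.42 − 42.25) = ½√283.05
√283.05 ≈ 16.8241, so m_a ≈ 8.41204

m_a = 8.412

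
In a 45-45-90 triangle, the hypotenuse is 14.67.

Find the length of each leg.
In a 45-45-90 triangle hypotenuse = leg·√2, so leg = hypotenuse/√2.
Leg = 14.67/√2 ≈ 14.67/1.41421 ≈ 10.3733

Each leg = 10.37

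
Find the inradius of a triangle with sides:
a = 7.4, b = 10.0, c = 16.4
r = Area/s where s is the semi-perimeter.
s = (7.4 + 10.0 + 16.4)/2 = 33.8/2 = 16.9
Area = √(s(s−a)(s−b)(s−c)) = √(16.9·9.5·6.9·0.5) ≈ √553.898 ≈ 23.535
r ≈ 23.535/16.9 ≈ 1.39261

r = 1.393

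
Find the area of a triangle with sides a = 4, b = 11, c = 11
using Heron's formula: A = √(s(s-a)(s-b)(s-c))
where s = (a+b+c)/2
s = (4 + 11 + 11)/2 = 26/2 = 13
s − a = 9, s − b = 2, s − c = 2
s(s−a)(s−b)(s−c) = 13·9·2·2 = 468
Area = √468 ≈ 21.6333

s = 13.0, Area = 21.63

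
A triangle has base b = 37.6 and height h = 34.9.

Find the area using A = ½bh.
A = ½·b·h = ½·37.6·34.9 = ½·1312.24 = 656.12

Area = 656.12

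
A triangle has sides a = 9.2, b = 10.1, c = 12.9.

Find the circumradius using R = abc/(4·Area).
First find the area with Heron's formula.
s = (9.2 + 10.1 + 12.9)/2 = 16.1
Area = √(s(s−a)(s−b)(s−c)) = √(16.1·6.9·6·3.2) ≈ √2132.93 ≈ 46.1836
abc = 9.2·10.1·12.9 = 1198.668
R = abc/(4·Area) ≈ 1198.668/(4·46.1836) = 1198.668/184.735 ≈ 6.4886

R = 6.489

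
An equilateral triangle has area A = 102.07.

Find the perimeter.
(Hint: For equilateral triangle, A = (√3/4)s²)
A = (√3/4)s²  ⇒  s² = 4A/√3 = 4·102.07/√3 = 408.28/1.73205 ≈ 235.721
s ≈ √235.721 ≈ 15.3532
Perimeter = 3s ≈ 3·15.3532 ≈ 46.0596

Perimeter = 46.06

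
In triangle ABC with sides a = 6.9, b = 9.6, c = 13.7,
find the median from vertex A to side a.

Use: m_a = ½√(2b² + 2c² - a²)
m_a = ½√(2·9.6² + 2·13.7² − 6.9²) = ½√(2·92.16 + 2·187.69 − 47.61) = ½√(184.32 + 375.38 − 47.61) = ½√512.09
√512.09 ≈ 22.6294, so m_a ≈ 11.3147

m_a = 11.31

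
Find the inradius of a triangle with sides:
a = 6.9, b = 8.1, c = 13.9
r = Area/s where s is the semi-perimeter.
s = (6.9 + 8.1 + 13.9)/2 = 28.9/2 = 14.45
Area = √(s(s−a)(s−b)(s−c)) = √(14.45·7.55·6.35·0.55) ≈ √381.023 ≈ 19.5198
r ≈ 19.5198/14.45 ≈ 1.35085

r = 1.351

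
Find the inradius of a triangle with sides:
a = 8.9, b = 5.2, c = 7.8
r = Area/s where s is the semi-perimeter.
s = (8.9 + 5.2 + 7.8)/2 = 21.9/2 = 10.95
Area = √(s(s−a)(s−b)(s−c)) = √(10.95·2.05·5.75·3.15) ≈ √406.58 ≈ 20.1638
r ≈ 20.1638/10.95 ≈ 1.84145

r = 1.841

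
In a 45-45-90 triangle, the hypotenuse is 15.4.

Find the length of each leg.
In a 45-45-90 triangle hypotenuse = leg·√2, so leg = hypotenuse/√2.
Leg = 15.4/√2 ≈ 15.4/1.41421 ≈ 10.8894

Each leg = 10.89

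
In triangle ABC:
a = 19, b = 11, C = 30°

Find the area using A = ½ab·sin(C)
A = ½·a·b·sin(C) = ½·19·11·sin(30°)
sin(30°) ≈ 0.5
A ≈ ½·209·0.5 = 104.5·0.5 ≈ 52.25

Area = 52.25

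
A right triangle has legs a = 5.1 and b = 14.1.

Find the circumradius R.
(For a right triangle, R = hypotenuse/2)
Hypotenuse c = √(a² + b²) = √(26.01 + 198.81) = √224.82 ≈ 14.994
R = c/2 ≈ 14.994/2 ≈ 7.497

R = 7.497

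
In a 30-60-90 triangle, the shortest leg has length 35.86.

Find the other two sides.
In a 30-60-90 triangle the sides are in ratio 1 : √3 : 2 (short leg : long leg : hypotenuse).
Long leg = 35.86·√3 ≈ 35.86·1.73205 ≈ 62.1113
Hypotenuse = 2·35.86 = 71.72

Long leg = 35.86√3 = 62.11, Hypotenuse = 71.72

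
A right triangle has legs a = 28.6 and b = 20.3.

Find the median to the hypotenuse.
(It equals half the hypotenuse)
Hypotenuse c = √(a² + b²) = √(817.96 + 412.09) = √1230.05 ≈ 35.0721
Median to hypotenuse = c/2 ≈ 35.0721/2 ≈ 17.536

Median = 17.54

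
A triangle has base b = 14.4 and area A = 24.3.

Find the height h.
A = ½·b·h  ⇒  h = 2A/b = 2·24.3/14.4 = 48.6/14.4 ≈ 3.375

h = 3.375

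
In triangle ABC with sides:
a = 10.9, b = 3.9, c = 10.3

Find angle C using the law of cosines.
c² = a² + b² − 2ab·cos(C)  ⇒  cos(C) = (a² + b² − c²)/(2ab)
cos(C) = (10.9² + 3.9² − 10.3²)/(2·10.9·3.9) = (118.81 + 15.21 − 106.09)/85.02 = 27.93/85.02 ≈ 0.328511
C = arccos(0.328511) ≈ 70.8216°

C = 70.82°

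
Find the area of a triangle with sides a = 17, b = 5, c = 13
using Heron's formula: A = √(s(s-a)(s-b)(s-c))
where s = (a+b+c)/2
s = (17 + 5 + 13)/2 = 35/2 = 17.5
s − a = 0.5, s − b = 12.5, s − c = 4.5
s(s−a)(s−b)(s−c) = 17.5·0.5·12.5·4.5 = 492.1875
Area = √492.1875 ≈ 22.1853

s = 17.5, Area = 22.19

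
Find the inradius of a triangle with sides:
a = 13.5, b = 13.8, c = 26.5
r = Area/s where s is the semi-perimeter.
s = (13.5 + 13.8 + 26.5)/2 = 53.8/2 = 26.9
Area = √(s(s−a)(s−b)(s−c)) = √(26.9·13.4·13.1·0.4) ≈ √1888.81 ≈ 43.4604
r ≈ 43.4604/26.9 ≈ 1.61563

r = 1.616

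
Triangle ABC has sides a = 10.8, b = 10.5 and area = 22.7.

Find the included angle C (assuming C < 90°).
Area = ½·a·b·sin(C)  ⇒  sin(C) = 2·Area/(a·b) = 2·22.7/(10.8·10.5) = 45.4/113.4 ≈ 0.400353
C = arcsin(0.400353) ≈ 23.6002° (taking the acute solution since C < 90°)

C = 23.6°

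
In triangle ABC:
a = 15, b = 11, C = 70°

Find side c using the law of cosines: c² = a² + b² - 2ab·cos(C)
c² = 15² + 11² − 2·15·11·cos(70°)
cos(70°) ≈ 0.34202
c² ≈ 225 + 121 − 330·(0.34202) ≈ 346 − 112.867 ≈ 233.133
c ≈ √233.133 ≈ 15.2687

c = 15.27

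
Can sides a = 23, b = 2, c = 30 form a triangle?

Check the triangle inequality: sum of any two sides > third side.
a + b vs c: 23 + 2 = 25 ≤ 30  ✗
a + c vs b: 23 + 30 = 53 > 2  ✓
b + c vs a: 2 + 30 = 32 > 23  ✓

No: 23 + 2 = 25 is not > 30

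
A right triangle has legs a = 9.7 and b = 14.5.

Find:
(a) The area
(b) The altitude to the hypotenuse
(a) The legs are perpendicular, so Area = ½·a·b = ½·9.7·14.5 = ½·140.65 = 70.325
(b) Hypotenuse c = √(a² + b²) = √(94.09 + 210.25) = √304.34 ≈ 17.4453
    Area = ½·c·h_c  ⇒  h_c = 2·Area/c = 140.65/17.4453 ≈ 8.06232

Area = 70.325, h_c = 8.062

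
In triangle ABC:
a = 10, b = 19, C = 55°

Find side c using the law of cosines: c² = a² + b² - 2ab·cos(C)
c² = 10² + 19² − 2·10·19·cos(55°)
cos(55°) ≈ 0.573576
c² ≈ 100 + 361 − 380·(0.573576) ≈ 461 − 217.959 ≈ 243.041
c ≈ √243.041 ≈ 15.5898

c = 15.59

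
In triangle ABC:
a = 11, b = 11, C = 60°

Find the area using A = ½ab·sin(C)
A = ½·a·b·sin(C) = ½·11·11·sin(60°)
sin(60°) ≈ 0.866025
A ≈ ½·121·0.866025 = 60.5·0.866025 ≈ 52.3945

Area = 52.39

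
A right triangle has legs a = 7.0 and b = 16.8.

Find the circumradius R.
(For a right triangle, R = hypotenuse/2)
Hypotenuse c = √(a² + b²) = √(49 + 282.24) = √331.24 ≈ 18.2
R = c/2 ≈ 18.2/2 ≈ 9.1

R = 9.1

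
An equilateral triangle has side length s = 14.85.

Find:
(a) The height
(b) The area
(a) The height splits the triangle into two 30-60-90 halves: h = s·√3/2 = 14.85·1.73205/2 ≈ 25.721/2 ≈ 12.8605
(b) Area = (√3/4)·s² = (√3/4)·14.85² = (√3/4)·220.5225 ≈ 0.433013·220.5225 ≈ 95.489

Height = 12.86, Area = 95.49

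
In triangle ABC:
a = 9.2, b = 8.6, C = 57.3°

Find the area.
Two sides and the included angle (SAS): A = ½·a·b·sin(C) = ½·9.2·8.6·sin(57.3°)
sin(57.3°) ≈ 0.841511
A ≈ ½·79.12·0.841511 = 39.56·0.841511 ≈ 33.2902

Area = 33.29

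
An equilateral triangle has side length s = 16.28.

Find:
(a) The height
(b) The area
(a) The height splits the triangle into two 30-60-90 halves: h = s·√3/2 = 16.28·1.73205/2 ≈ 28.1978/2 ≈ 14.0989
(b) Area = (√3/4)·s² = (√3/4)·16.28² = (√3/4)·265.0384 ≈ 0.433013·265.0384 ≈ 114.765

Height = 14.1, Area = 114.8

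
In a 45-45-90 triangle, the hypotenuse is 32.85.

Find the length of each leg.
In a 45-45-90 triangle hypotenuse = leg·√2, so leg = hypotenuse/√2.
Leg = 32.85/√2 ≈ 32.85/1.41421 ≈ 23.2285

Each leg = 23.23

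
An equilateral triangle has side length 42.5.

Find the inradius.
r = Area/s with s the semi-perimeter.
Area = (√3/4)·42.5² = (√3/4)·1806.25 ≈ 0.433013·1806.25 ≈ 782.129
s = 3·42.5/2 = 63.75
r ≈ 782.129/63.75 ≈ 12.2687
(Equivalently r = side/(2√3) = 42.5/3.4641 ≈ 12.2687.)

r = 12.27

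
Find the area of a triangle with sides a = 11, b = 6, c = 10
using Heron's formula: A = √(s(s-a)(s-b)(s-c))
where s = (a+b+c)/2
s = (11 + 6 + 10)/2 = 27/2 = 13.5
s − a = 2.5, s − b = 7.5, s − c = 3.5
s(s−a)(s−b)(s−c) = 13.5·2.5·7.5·3.5 = 885.9375
Area = √885.9375 ≈ 29.7647

s = 13.5, Area = 29.76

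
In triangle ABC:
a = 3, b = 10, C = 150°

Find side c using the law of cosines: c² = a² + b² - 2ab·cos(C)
c² = 3² + 10² − 2·3·10·cos(150°)
cos(150°) ≈ -0.866025
c² ≈ 9 + 100 − 60·(-0.866025) ≈ 109 + 51.9615 ≈ 160.962
c ≈ √160.962 ≈ 12.6871

c = 12.69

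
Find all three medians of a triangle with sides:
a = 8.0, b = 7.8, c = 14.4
Median formula: m_a = ½√(2b² + 2c² − a²) (and cyclically). a² = 64, b² = 60.84, c² = 207.36.
m_a = ½√(2·60.84 + 2·207.36 − 64) = ½√472.4 ≈ ½·21.7348 ≈ 10.8674
m_b = ½√(2·64 + 2·207.36 − 60.84) = ½√481.88 ≈ ½·21.9518 ≈ 10.9759
m_c = ½√(2·64 + 2·60.84 − 207.36) = ½√42.32 ≈ ½·6.50538 ≈ 3.25269

m_a = 10.87, m_b = 10.98, m_c = 3.253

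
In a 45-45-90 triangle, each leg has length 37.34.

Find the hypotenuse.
In a 45-45-90 triangle the sides are in ratio 1 : 1 : √2, so hypotenuse = leg·√2.
Hypotenuse = 37.34·√2 ≈ 37.34·1.41421 ≈ 52.8067

Hypotenuse = 37.34√2 = 52.81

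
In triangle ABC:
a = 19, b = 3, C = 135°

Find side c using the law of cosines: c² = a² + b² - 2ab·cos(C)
c² = 19² + 3² − 2·19·3·cos(135°)
cos(135°) ≈ -0.707107
c² ≈ 361 + 9 − 114·(-0.707107) ≈ 370 + 80.6102 ≈ 450.61
c ≈ √450.61 ≈ 21.2276

c = 21.23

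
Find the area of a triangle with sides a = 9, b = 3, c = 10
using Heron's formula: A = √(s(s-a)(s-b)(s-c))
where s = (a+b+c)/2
s = (9 + 3 + 10)/2 = 22/2 = 11
s − a = 2, s − b = 8, s − c = 1
s(s−a)(s−b)(s−c) = 11·2·8·1 = 176
Area = √176 ≈ 13.2665

s = 11.0, Area = 13.27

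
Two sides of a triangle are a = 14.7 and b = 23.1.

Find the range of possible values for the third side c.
Triangle inequality: |a − b| < c < a + b
|a − b| = |14.7 − 23.1| = 8.4
a + b = 14.7 + 23.1 = 37.8

8.4 < c < 37.8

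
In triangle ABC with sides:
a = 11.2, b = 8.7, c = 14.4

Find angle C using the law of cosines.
c² = a² + b² − 2ab·cos(C)  ⇒  cos(C) = (a² + b² − c²)/(2ab)
cos(C) = (11.2² + 8.7² − 14.4²)/(2·11.2·8.7) = (125.44 + 75.69 − 207.36)/194.88 = -6.23/194.88 ≈ -0.0319684
C = arccos(-0.0319684) ≈ 91.832°

C = 91.83°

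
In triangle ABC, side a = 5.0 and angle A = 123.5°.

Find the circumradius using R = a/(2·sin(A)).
R = a/(2·sin(A)) = 5.0/(2·sin(123.5°))
sin(123.5°) ≈ 0.833886
R ≈ 5.0/(2·0.833886) = 5.0/1.66777 ≈ 2.99801

R = 2.998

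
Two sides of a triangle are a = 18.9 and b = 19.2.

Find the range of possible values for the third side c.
Triangle inequality: |a − b| < c < a + b
|a − b| = |18.9 − 19.2| = 0.3
a + b = 18.9 + 19.2 = 38.1

0.3 < c < 38.1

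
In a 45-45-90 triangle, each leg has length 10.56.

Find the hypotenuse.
In a 45-45-90 triangle the sides are in ratio 1 : 1 : √2, so hypotenuse = leg·√2.
Hypotenuse = 10.56·√2 ≈ 10.56·1.41421 ≈ 14.9341

Hypotenuse = 10.56√2 = 14.93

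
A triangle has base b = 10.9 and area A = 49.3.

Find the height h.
A = ½·b·h  ⇒  h = 2A/b = 2·49.3/10.9 = 98.6/10.9 ≈ 9.04587

h = 9.046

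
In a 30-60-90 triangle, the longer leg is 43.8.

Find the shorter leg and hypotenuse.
In a 30-60-90 triangle the sides are in ratio 1 : √3 : 2, so short leg = long leg/√3 and hypotenuse = 2·(short leg).
Short leg = 43.8/√3 ≈ 43.8/1.73205 ≈ 25.2879
Hypotenuse = 2·25.2879 ≈ 50.5759

Short leg = 25.29, Hypotenuse = 50.58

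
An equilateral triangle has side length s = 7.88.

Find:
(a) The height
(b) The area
(a) The height splits the triangle into two 30-60-90 halves: h = s·√3/2 = 7.88·1.73205/2 ≈ 13.6486/2 ≈ 6.82428
(b) Area = (√3/4)·s² = (√3/4)·7.88² = (√3/4)·62.0944 ≈ 0.433013·62.0944 ≈ 26.8877

Height = 6.824, Area = 26.89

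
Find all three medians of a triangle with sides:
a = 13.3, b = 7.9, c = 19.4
Median formula: m_a = ½√(2b² + 2c² − a²) (and cyclically). a² = 176.89, b² = 62.41, c² = 376.36.
m_a = ½√(2·62.41 + 2·376.36 − 176.89) = ½√700.65 ≈ ½·26.4698 ≈ 13.2349
m_b = ½√(2·176.89 + 2·376.36 − 62.41) = ½√1044.09 ≈ ½·32.3124 ≈ 16.1562
m_c = ½√(2·176.89 + 2·62.41 − 376.36) = ½√102.24 ≈ ½·10.1114 ≈ 5.05569

m_a = 13.23, m_b = 16.16, m_c = 5.056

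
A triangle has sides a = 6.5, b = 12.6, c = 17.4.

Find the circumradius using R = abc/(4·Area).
First find the area with Heron's formula.
s = (6.5 + 12.6 + 17.4)/2 = 18.25
Area = √(s(s−a)(s−b)(s−c)) = √(18.25·11.75·5.65·0.85) ≈ √1029.84 ≈ 32.0911
abc = 6.5·12.6·17.4 = 1425.06
R = abc/(4·Area) ≈ 1425.06/(4·32.0911) = 1425.06/128.364 ≈ 11.1017

R = 11.1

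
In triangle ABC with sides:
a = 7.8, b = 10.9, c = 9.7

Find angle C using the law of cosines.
c² = a² + b² − 2ab·cos(C)  ⇒  cos(C) = (a² + b² − c²)/(2ab)
cos(C) = (7.8² + 10.9² − 9.7²)/(2·7.8·10.9) = (60.84 + 118.81 − 94.09)/170.04 = 85.56/170.04 ≈ 0.503176
C = arccos(0.503176) ≈ 59.7897°

C = 59.79°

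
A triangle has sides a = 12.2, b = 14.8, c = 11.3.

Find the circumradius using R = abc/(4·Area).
First find the area with Heron's formula.
s = (12.2 + 14.8 + 11.3)/2 = 19.15
Area = √(s(s−a)(s−b)(s−c)) = √(19.15·6.95·4.35·7.85) ≈ √4544.78 ≈ 67.415
abc = 12.2·14.8·11.3 = 2040.328
R = abc/(4·Area) ≈ 2040.328/(4·67.415) = 2040.328/269.66 ≈ 7.5663

R = 7.566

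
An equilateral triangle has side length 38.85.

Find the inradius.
r = Area/s with s the semi-perimeter.
Area = (√3/4)·38.85² = (√3/4)·1509.3225 ≈ 0.433013·1509.3225 ≈ 653.556
s = 3·38.85/2 = 58.275
r ≈ 653.556/58.275 ≈ 11.215
(Equivalently r = side/(2√3) = 38.85/3.4641 ≈ 11.215.)

r = 11.22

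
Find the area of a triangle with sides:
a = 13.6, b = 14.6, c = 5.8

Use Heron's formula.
s = (13.6 + 14.6 + 5.8)/2 = 34/2 = 17
s − a = 3.4, s − b = 2.4, s − c = 11.2
s(s−a)(s−b)(s−c) = 17·3.4·2.4·11.2 ≈ 1553.66
Area = √1553.66 ≈ 39.4165

Area = 39.42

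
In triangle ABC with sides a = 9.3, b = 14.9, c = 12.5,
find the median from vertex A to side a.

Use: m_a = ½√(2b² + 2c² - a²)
m_a = ½√(2·14.9² + 2·12.5² − 9.3²) = ½√(2·222.01 + 2·156.25 − 86.49) = ½√(444.02 + 312.5 − 86.49) = ½√670.03
√670.03 ≈ 25.8849, so m_a ≈ 12.9425

m_a = 12.94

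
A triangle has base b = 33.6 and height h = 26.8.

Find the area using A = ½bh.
A = ½·b·h = ½·33.6·26.8 = ½·900.48 = 450.24

Area = 450.24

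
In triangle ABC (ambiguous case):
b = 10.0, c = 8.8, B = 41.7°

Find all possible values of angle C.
b/sin(B) = c/sin(C)  ⇒  sin(C) = c·sin(B)/b = 8.8·sin(41.7°)/10.0
sin(41.7°) ≈ 0.66523
sin(C) ≈ 8.8·0.66523/10.0 ≈ 5.85403/10.0 ≈ 0.585403
Candidate 1: C₁ = arcsin(0.585403) ≈ 35.8314°  →  A = 180° − 41.7° − 35.8314° ≈ 102.469° > 0, valid
Candidate 2: C₂ = 180° − C₁ ≈ 144.169°  →  A = 180° − 41.7° − 144.169° ≈ -5.8686° ≤ 0, not a valid triangle

C = 35.83° (one solution)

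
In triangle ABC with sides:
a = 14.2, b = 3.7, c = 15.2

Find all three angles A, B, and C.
Law of cosines for each angle (a² = 201.64, b² = 13.69, c² = 231.04):
cos(A) = (b² + c² − a²)/(2bc) = (13.69 + 231.04 − 201.64)/(2·3.7·15.2) = 43.09/112.48 ≈ 0.38309  ⇒  A ≈ 67.4748°
cos(B) = (a² + c² − b²)/(2ac) = (201.64 + 231.04 − 13.69)/(2·14.2·15.2) = 418.99/431.68 ≈ 0.970603  ⇒  B ≈ 13.927°
cos(C) = (a² + b² − c²)/(2ab) = (201.64 + 13.69 − 231.04)/(2·14.2·3.7) = -15.71/105.08 ≈ -0.149505  ⇒  C ≈ 98.5982°
Check: A + B + C ≈ 180°

A = 67.47°, B = 13.93°, C = 98.6°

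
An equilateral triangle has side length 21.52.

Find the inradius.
r = Area/s with s the semi-perimeter.
Area = (√3/4)·21.52² = (√3/4)·463.1104 ≈ 0.433013·463.1104 ≈ 200.533
s = 3·21.52/2 = 32.28
r ≈ 200.533/32.28 ≈ 6.21229
(Equivalently r = side/(2√3) = 21.52/3.4641 ≈ 6.21229.)

r = 6.212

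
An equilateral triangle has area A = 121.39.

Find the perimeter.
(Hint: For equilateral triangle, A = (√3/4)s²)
A = (√3/4)s²  ⇒  s² = 4A/√3 = 4·121.39/√3 = 485.56/1.73205 ≈ 280.338
s ≈ √280.338 ≈ 16.7433
Perimeter = 3s ≈ 3·16.7433 ≈ 50.2299

Perimeter = 50.23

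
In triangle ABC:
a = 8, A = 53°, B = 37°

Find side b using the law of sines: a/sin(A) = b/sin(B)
a/sin(A) = b/sin(B)  ⇒  b = a·sin(B)/sin(A) = 8·sin(37°)/sin(53°)
sin(37°) ≈ 0.601815, sin(53°) ≈ 0.798636
b ≈ 8·0.601815/0.798636 ≈ 4.81452/0.798636 ≈ 6.02843

b = 6.028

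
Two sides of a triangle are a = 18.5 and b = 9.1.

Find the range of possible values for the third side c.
Triangle inequality: |a − b| < c < a + b
|a − b| = |18.5 − 9.1| = 9.4
a + b = 18.5 + 9.1 = 27.6

9.4 < c < 27.6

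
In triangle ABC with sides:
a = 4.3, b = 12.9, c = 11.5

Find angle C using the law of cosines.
c² = a² + b² − 2ab·cos(C)  ⇒  cos(C) = (a² + b² − c²)/(2ab)
cos(C) = (4.3² + 12.9² − 11.5²)/(2·4.3·12.9) = (18.49 + 166.41 − 132.25)/110.94 = 52.65/110.94 ≈ 0.474581
C = arccos(0.474581) ≈ 61.6679°

C = 61.67°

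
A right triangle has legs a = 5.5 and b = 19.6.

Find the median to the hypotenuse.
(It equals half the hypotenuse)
Hypotenuse c = √(a² + b²) = √(30.25 + 384.16) = √414.41 ≈ 20.3571
Median to hypotenuse = c/2 ≈ 20.3571/2 ≈ 10.1785

Median = 10.18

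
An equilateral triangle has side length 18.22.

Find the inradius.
r = Area/s with s the semi-perimeter.
Area = (√3/4)·18.22² = (√3/4)·331.9684 ≈ 0.433013·331.9684 ≈ 143.747
s = 3·18.22/2 = 27.33
r ≈ 143.747/27.33 ≈ 5.25966
(Equivalently r = side/(2√3) = 18.22/3.4641 ≈ 5.25966.)

r = 5.26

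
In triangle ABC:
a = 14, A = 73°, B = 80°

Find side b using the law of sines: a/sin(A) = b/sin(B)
a/sin(A) = b/sin(B)  ⇒  b = a·sin(B)/sin(A) = 14·sin(80°)/sin(73°)
sin(80°) ≈ 0.984808, sin(73°) ≈ 0.956305
b ≈ 14·0.984808/0.956305 ≈ 13.7873/0.956305 ≈ 14.4173

b = 14.42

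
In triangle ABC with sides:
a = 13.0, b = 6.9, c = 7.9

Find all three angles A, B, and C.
Law of cosines for each angle (a² = 169, b² = 47.61, c² = 62.41):
cos(A) = (b² + c² − a²)/(2bc) = (47.61 + 62.41 − 169)/(2·6.9·7.9) = -58.98/109.02 ≈ -0.541002  ⇒  A ≈ 122.752°
cos(B) = (a² + c² − b²)/(2ac) = (169 + 62.41 − 47.61)/(2·13.0·7.9) = 183.8/205.4 ≈ 0.894839  ⇒  B ≈ 26.5122°
cos(C) = (a² + b² − c²)/(2ab) = (169 + 47.61 − 62.41)/(2·13.0·6.9) = 154.2/179.4 ≈ 0.859532  ⇒  C ≈ 30.7359°
Check: A + B + C ≈ 180°

A = 122.8°, B = 26.51°, C = 30.74°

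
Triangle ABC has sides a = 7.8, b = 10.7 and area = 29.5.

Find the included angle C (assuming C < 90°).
Area = ½·a·b·sin(C)  ⇒  sin(C) = 2·Area/(a·b) = 2·29.5/(7.8·10.7) = 59/83.46 ≈ 0.706925
C = arcsin(0.706925) ≈ 44.9853° (taking the acute solution since C < 90°)

C = 44.99°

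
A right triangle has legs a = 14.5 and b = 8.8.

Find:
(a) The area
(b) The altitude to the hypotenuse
(a) The legs are perpendicular, so Area = ½·a·b = ½·14.5·8.8 = ½·127.6 = 63.8
(b) Hypotenuse c = √(a² + b²) = √(210.25 + 77.44) = √287.69 ≈ 16.9614
    Area = ½·c·h_c  ⇒  h_c = 2·Area/c = 127.6/16.9614 ≈ 7.52295

Area = 63.8, h_c = 7.523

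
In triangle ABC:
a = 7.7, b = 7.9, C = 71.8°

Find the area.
Two sides and the included angle (SAS): A = ½·a·b·sin(C) = ½·7.7·7.9·sin(71.8°)
sin(71.8°) ≈ 0.949972
A ≈ ½·60.83·0.949972 = 30.415·0.949972 ≈ 28.8934

Area = 28.89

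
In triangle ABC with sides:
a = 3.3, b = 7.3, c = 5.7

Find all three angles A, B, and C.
Law of cosines for each angle (a² = 10.89, b² = 53.29, c² = 32.49):
cos(A) = (b² + c² − a²)/(2bc) = (53.29 + 32.49 − 10.89)/(2·7.3·5.7) = 74.89/83.22 ≈ 0.899904  ⇒  A ≈ 25.8546°
cos(B) = (a² + c² − b²)/(2ac) = (10.89 + 32.49 − 53.29)/(2·3.3·5.7) = -9.91/37.62 ≈ -0.263424  ⇒  B ≈ 105.273°
cos(C) = (a² + b² − c²)/(2ab) = (10.89 + 53.29 − 32.49)/(2·3.3·7.3) = 31.69/48.18 ≈ 0.657742  ⇒  C ≈ 48.8721°
Check: A + B + C ≈ 180°

A = 25.85°, B = 105.3°, C = 48.87°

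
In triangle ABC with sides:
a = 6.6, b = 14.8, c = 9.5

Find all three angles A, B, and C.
Law of cosines for each angle (a² = 43.56, b² = 219.04, c² = 90.25):
cos(A) = (b² + c² − a²)/(2bc) = (219.04 + 90.25 − 43.56)/(2·14.8·9.5) = 265.73/281.2 ≈ 0.944986  ⇒  A ≈ 19.0935°
cos(B) = (a² + c² − b²)/(2ac) = (43.56 + 90.25 − 219.04)/(2·6.6·9.5) = -85.23/125.4 ≈ -0.679665  ⇒  B ≈ 132.817°
cos(C) = (a² + b² − c²)/(2ab) = (43.56 + 219.04 − 90.25)/(2·6.6·14.8) = 172.35/195.36 ≈ 0.882217  ⇒  C ≈ 28.089°
Check: A + B + C ≈ 180°

A = 19.09°, B = 132.8°, C = 28.09°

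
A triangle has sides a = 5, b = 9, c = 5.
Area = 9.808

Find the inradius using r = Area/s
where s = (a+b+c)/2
s = (5 + 9 + 5)/2 = 19/2 = 9.5
r = Area/s = 9.808/9.5 ≈ 1.03242

r = 1.032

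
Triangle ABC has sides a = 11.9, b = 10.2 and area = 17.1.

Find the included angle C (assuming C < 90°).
Area = ½·a·b·sin(C)  ⇒  sin(C) = 2·Area/(a·b) = 2·17.1/(11.9·10.2) = 34.2/121.38 ≈ 0.28176
C = arcsin(0.28176) ≈ 16.3653° (taking the acute solution since C < 90°)

C = 16.37°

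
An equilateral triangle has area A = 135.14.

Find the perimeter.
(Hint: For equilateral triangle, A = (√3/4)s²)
A = (√3/4)s²  ⇒  s² = 4A/√3 = 4·135.14/√3 = 540.56/1.73205 ≈ 312.092
s ≈ √312.092 ≈ 17.6661
Perimeter = 3s ≈ 3·17.6661 ≈ 52.9984

Perimeter = 53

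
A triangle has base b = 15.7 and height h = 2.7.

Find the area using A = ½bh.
A = ½·b·h = ½·15.7·2.7 = ½·42.39 = 21.195

Area = 21.195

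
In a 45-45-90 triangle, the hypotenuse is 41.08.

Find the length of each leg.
In a 45-45-90 triangle hypotenuse = leg·√2, so leg = hypotenuse/√2.
Leg = 41.08/√2 ≈ 41.08/1.41421 ≈ 29.0479

Each leg = 29.05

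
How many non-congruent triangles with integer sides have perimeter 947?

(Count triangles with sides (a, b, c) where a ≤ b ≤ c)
Let a ≤ b ≤ c with a + b + c = 947. The only binding inequality is a + b > c, i.e. 947 − c > c, so c < 947/2; and c ≥ 947/3 since c is the largest side.
So 316 ≤ c ≤ 473. For each c, b runs from ⌈(947 − c)/2⌉ up to c (then a = 947 − b − c satisfies 1 ≤ a ≤ b automatically), giving c − ⌈(947 − c)/2⌉ + 1 choices.
Summing over c: 1 + 3 + 4 + 6 + … + 235 + 237  (158 terms, c = 316, …, 473) = 18802
Check (closed form: nearest integer to p²/48 for even p, (p+3)²/48 for odd p): (947+3)²/48 = 950²/48 = 902500/48 ≈ 18802.08 → 18802

18802 triangles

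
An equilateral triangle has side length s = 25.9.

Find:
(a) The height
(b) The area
(a) The height splits the triangle into two 30-60-90 halves: h = s·√3/2 = 25.9·1.73205/2 ≈ 44.8601/2 ≈ 22.4301
(b) Area = (√3/4)·s² = (√3/4)·25.9² = (√3/4)·670.81 ≈ 0.433013·670.81 ≈ 290.469

Height = 22.43, Area = 290.5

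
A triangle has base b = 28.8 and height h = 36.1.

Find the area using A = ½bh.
A = ½·b·h = ½·28.8·36.1 = ½·1039.68 = 519.84

Area = 519.84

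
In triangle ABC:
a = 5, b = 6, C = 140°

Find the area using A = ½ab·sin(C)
A = ½·a·b·sin(C) = ½·5·6·sin(140°)
sin(140°) ≈ 0.642788
A ≈ ½·30·0.642788 = 15·0.642788 ≈ 9.64181

Area = 9.642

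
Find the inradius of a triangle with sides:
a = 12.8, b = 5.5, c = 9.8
r = Area/s where s is the semi-perimeter.
s = (12.8 + 5.5 + 9.8)/2 = 28.1/2 = 14.05
Area = √(s(s−a)(s−b)(s−c)) = √(14.05·1.25·8.55·4.25) ≈ √638.177 ≈ 25.2622
r ≈ 25.2622/14.05 ≈ 1.79802

r = 1.798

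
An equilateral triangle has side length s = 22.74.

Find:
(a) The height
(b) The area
(a) The height splits the triangle into two 30-60-90 halves: h = s·√3/2 = 22.74·1.73205/2 ≈ 39.3868/2 ≈ 19.6934
(b) Area = (√3/4)·s² = (√3/4)·22.74² = (√3/4)·517.1076 ≈ 0.433013·517.1076 ≈ 223.914

Height = 19.69, Area = 223.9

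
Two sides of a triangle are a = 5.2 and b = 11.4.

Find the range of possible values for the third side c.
Triangle inequality: |a − b| < c < a + b
|a − b| = |5.2 − 11.4| = 6.2
a + b = 5.2 + 11.4 = 16.6

6.2 < c < 16.6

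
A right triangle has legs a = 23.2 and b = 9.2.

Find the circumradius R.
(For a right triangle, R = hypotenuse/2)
Hypotenuse c = √(a² + b²) = √(538.24 + 84.64) = √622.88 ≈ 24.9576
R = c/2 ≈ 24.9576/2 ≈ 12.4788

R = 12.48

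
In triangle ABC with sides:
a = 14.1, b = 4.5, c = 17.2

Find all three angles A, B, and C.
Law of cosines for each angle (a² = 198.81, b² = 20.25, c² = 295.84):
cos(A) = (b² + c² − a²)/(2bc) = (20.25 + 295.84 − 198.81)/(2·4.5·17.2) = 117.28/154.8 ≈ 0.757623  ⇒  A ≈ 40.7449°
cos(B) = (a² + c² − b²)/(2ac) = (198.81 + 295.84 − 20.25)/(2·14.1·17.2) = 474.4/485.04 ≈ 0.978064  ⇒  B ≈ 12.0231°
cos(C) = (a² + b² − c²)/(2ab) = (198.81 + 20.25 − 295.84)/(2·14.1·4.5) = -76.78/126.9 ≈ -0.605043  ⇒  C ≈ 127.232°
Check: A + B + C ≈ 180°

A = 40.74°, B = 12.02°, C = 127.2°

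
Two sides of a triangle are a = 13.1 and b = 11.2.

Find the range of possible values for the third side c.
Triangle inequality: |a − b| < c < a + b
|a − b| = |13.1 − 11.2| = 1.9
a + b = 13.1 + 11.2 = 24.3

1.9 < c < 24.3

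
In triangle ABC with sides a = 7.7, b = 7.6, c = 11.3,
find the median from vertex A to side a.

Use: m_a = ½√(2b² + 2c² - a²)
m_a = ½√(2·7.6² + 2·11.3² − 7.7²) = ½√(2·57.76 + 2·127.69 − 59.29) = ½√(115.52 + 255.38 − 59.29) = ½√311.61
√311.61 ≈ 17.6525, so m_a ≈ 8.82624

m_a = 8.826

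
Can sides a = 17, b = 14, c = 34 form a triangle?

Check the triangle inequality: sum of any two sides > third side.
a + b vs c: 17 + 14 = 31 ≤ 34  ✗
a + c vs b: 17 + 34 = 51 > 14  ✓
b + c vs a: 14 + 34 = 48 > 17  ✓

No: 17 + 14 = 31 is not > 34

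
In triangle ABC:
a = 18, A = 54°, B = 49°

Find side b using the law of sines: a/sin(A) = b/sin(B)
a/sin(A) = b/sin(B)  ⇒  b = a·sin(B)/sin(A) = 18·sin(49°)/sin(54°)
sin(49°) ≈ 0.75471, sin(54°) ≈ 0.809017
b ≈ 18·0.75471/0.809017 ≈ 13.5848/0.809017 ≈ 16.7917

b = 16.79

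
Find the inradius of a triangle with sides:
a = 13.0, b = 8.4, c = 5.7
r = Area/s where s is the semi-perimeter.
s = (13.0 + 8.4 + 5.7)/2 = 27.1/2 = 13.55
Area = √(s(s−a)(s−b)(s−c)) = √(13.55·0.55·5.15·7.85) ≈ √301.286 ≈ 17.3576
r ≈ 17.3576/13.55 ≈ 1.281

r = 1.281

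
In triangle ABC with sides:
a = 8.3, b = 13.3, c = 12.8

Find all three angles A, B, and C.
Law of cosines for each angle (a² = 68.89, b² = 176.89, c² = 163.84):
cos(A) = (b² + c² − a²)/(2bc) = (176.89 + 163.84 − 68.89)/(2·13.3·12.8) = 271.84/340.48 ≈ 0.798402  ⇒  A ≈ 37.0222°
cos(B) = (a² + c² − b²)/(2ac) = (68.89 + 163.84 − 176.89)/(2·8.3·12.8) = 55.84/212.48 ≈ 0.262801  ⇒  B ≈ 74.7637°
cos(C) = (a² + b² − c²)/(2ab) = (68.89 + 176.89 − 163.84)/(2·8.3·13.3) = 81.94/220.78 ≈ 0.371139  ⇒  C ≈ 68.2141°
Check: A + B + C ≈ 180°

A = 37.02°, B = 74.76°, C = 68.21°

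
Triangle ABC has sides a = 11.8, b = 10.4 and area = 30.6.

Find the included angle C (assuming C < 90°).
Area = ½·a·b·sin(C)  ⇒  sin(C) = 2·Area/(a·b) = 2·30.6/(11.8·10.4) = 61.2/122.72 ≈ 0.498696
C = arcsin(0.498696) ≈ 29.9138° (taking the acute solution since C < 90°)

C = 29.91°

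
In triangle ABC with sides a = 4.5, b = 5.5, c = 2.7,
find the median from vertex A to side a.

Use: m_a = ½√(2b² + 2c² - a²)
m_a = ½√(2·5.5² + 2·2.7² − 4.5²) = ½√(2·30.25 + 2·7.29 − 20.25) = ½√(60.5 + 14.58 − 20.25) = ½√54.83
√54.83 ≈ 7.40473, so m_a ≈ 3.70236

m_a = 3.702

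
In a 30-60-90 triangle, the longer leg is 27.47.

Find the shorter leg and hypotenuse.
In a 30-60-90 triangle the sides are in ratio 1 : √3 : 2, so short leg = long leg/√3 and hypotenuse = 2·(short leg).
Short leg = 27.47/√3 ≈ 27.47/1.73205 ≈ 15.8598
Hypotenuse = 2·15.8598 ≈ 31.7196

Short leg = 15.86, Hypotenuse = 31.72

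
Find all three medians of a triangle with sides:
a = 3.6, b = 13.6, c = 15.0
Median formula: m_a = ½√(2b² + 2c² − a²) (and cyclically). a² = 12.96, b² = 184.96, c² = 225.
m_a = ½√(2·184.96 + 2·225 − 12.96) = ½√806.96 ≈ ½·28.407 ≈ 14.2035
m_b = ½√(2·12.96 + 2·225 − 184.96) = ½√290.96 ≈ ½·17.0575 ≈ 8.52877
m_c = ½√(2·12.96 + 2·184.96 − 225) = ½√170.84 ≈ ½·13.0706 ≈ 6.53529

m_a = 14.2, m_b = 8.529, m_c = 6.535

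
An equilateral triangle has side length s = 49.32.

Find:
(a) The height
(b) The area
(a) The height splits the triangle into two 30-60-90 halves: h = s·√3/2 = 49.32·1.73205/2 ≈ 85.4247/2 ≈ 42.7124
(b) Area = (√3/4)·s² = (√3/4)·49.32² = (√3/4)·2432.4624 ≈ 0.433013·2432.4624 ≈ 1053.29

Height = 42.71, Area = 1053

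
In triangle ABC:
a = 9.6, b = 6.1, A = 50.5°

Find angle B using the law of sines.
a/sin(A) = b/sin(B)  ⇒  sin(B) = b·sin(A)/a = 6.1·sin(50.5°)/9.6
sin(50.5°) ≈ 0.771625
sin(B) ≈ 6.1·0.771625/9.6 ≈ 4.70691/9.6 ≈ 0.490303
B = arcsin(0.490303) ≈ 29.3605°
(Since b ≤ a we need B ≤ A, so the obtuse alternative 180° − 29.3605° ≈ 150.639° is rejected.)

B = 29.36°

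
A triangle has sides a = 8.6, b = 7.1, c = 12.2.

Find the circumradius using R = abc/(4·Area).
First find the area with Heron's formula.
s = (8.6 + 7.1 + 12.2)/2 = 13.95
Area = √(s(s−a)(s−b)(s−c)) = √(13.95·5.35·6.85·1.75) ≈ √894.657 ≈ 29.9108
abc = 8.6·7.1·12.2 = 744.932
R = abc/(4·Area) ≈ 744.932/(4·29.9108) = 744.932/119.643 ≈ 6.22628

R = 6.226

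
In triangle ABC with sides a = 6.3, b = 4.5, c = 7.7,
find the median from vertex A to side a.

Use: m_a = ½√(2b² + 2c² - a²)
m_a = ½√(2·4.5² + 2·7.7² − 6.3²) = ½√(2·20.25 + 2·59.29 − 39.69) = ½√(40.5 + 118.58 − 39.69) = ½√119.39
√119.39 ≈ 10.9266, so m_a ≈ 5.46329

m_a = 5.463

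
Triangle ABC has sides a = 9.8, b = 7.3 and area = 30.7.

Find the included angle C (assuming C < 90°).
Area = ½·a·b·sin(C)  ⇒  sin(C) = 2·Area/(a·b) = 2·30.7/(9.8·7.3) = 61.4/71.54 ≈ 0.858261
C = arcsin(0.858261) ≈ 59.1219° (taking the acute solution since C < 90°)

C = 59.12°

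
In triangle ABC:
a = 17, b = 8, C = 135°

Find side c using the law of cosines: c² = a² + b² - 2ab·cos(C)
c² = 17² + 8² − 2·17·8·cos(135°)
cos(135°) ≈ -0.707107
c² ≈ 289 + 64 − 272·(-0.707107) ≈ 353 + 192.333 ≈ 545.333
c ≈ √545.333 ≈ 23.3524

c = 23.35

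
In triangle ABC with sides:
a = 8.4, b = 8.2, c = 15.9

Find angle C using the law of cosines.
c² = a² + b² − 2ab·cos(C)  ⇒  cos(C) = (a² + b² − c²)/(2ab)
cos(C) = (8.4² + 8.2² − 15.9²)/(2·8.4·8.2) = (70.56 + 67.24 − 252.81)/137.76 = -115.01/137.76 ≈ -0.834858
C = arccos(-0.834858) ≈ 146.601°

C = 146.6°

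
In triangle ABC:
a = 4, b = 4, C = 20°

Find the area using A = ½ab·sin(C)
A = ½·a·b·sin(C) = ½·4·4·sin(20°)
sin(20°) ≈ 0.34202
A ≈ ½·16·0.34202 = 8·0.34202 ≈ 2.73616

Area = 2.736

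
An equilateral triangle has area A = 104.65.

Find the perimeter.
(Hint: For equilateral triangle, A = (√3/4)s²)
A = (√3/4)s²  ⇒  s² = 4A/√3 = 4·104.65/√3 = 418.6/1.73205 ≈ 241.679
s ≈ √241.679 ≈ 15.546
Perimeter = 3s ≈ 3·15.546 ≈ 46.6381

Perimeter = 46.64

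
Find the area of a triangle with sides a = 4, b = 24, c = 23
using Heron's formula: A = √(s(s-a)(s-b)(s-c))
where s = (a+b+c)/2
s = (4 + 24 + 23)/2 = 51/2 = 25.5
s − a = 21.5, s − b = 1.5, s − c = 2.5
s(s−a)(s−b)(s−c) = 25.5·21.5·1.5·2.5 = 2055.9375
Area = √2055.9375 ≈ 45.3424

s = 25.5, Area = 45.34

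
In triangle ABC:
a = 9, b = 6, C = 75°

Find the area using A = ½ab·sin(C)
A = ½·a·b·sin(C) = ½·9·6·sin(75°)
sin(75°) ≈ 0.965926
A ≈ ½·54·0.965926 = 27·0.965926 ≈ 26.08

Area = 26.08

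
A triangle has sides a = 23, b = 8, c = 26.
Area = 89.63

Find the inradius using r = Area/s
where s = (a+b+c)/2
s = (23 + 8 + 26)/2 = 57/2 = 28.5
r = Area/s = 89.63/28.5 ≈ 3.14491

r = 3.145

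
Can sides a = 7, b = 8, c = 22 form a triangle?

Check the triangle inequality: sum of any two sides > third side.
a + b vs c: 7 + 8 = 15 ≤ 22  ✗
a + c vs b: 7 + 22 = 29 > 8  ✓
b + c vs a: 8 + 22 = 30 > 7  ✓

No: 7 + 8 = 15 is not > 22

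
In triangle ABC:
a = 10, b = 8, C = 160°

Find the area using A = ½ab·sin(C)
A = ½·a·b·sin(C) = ½·10·8·sin(160°)
sin(160°) ≈ 0.34202
A ≈ ½·80·0.34202 = 40·0.34202 ≈ 13.6808

Area = 13.68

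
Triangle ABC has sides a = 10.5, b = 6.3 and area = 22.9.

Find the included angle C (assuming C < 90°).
Area = ½·a·b·sin(C)  ⇒  sin(C) = 2·Area/(a·b) = 2·22.9/(10.5·6.3) = 45.8/66.15 ≈ 0.692366
C = arcsin(0.692366) ≈ 43.8177° (taking the acute solution since C < 90°)

C = 43.82°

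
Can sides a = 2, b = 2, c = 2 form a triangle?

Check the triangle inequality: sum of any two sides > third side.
a + b vs c: 2 + 2 = 4 > 2  ✓
a + c vs b: 2 + 2 = 4 > 2  ✓
b + c vs a: 2 + 2 = 4 > 2  ✓

Yes, triangle inequality satisfied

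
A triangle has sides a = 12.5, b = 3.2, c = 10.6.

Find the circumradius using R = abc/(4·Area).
First find the area with Heron's formula.
s = (12.5 + 3.2 + 10.6)/2 = 13.15
Area = √(s(s−a)(s−b)(s−c)) = √(13.15·0.65·9.95·2.55) ≈ √216.871 ≈ 14.7266
abc = 12.5·3.2·10.6 = 424
R = abc/(4·Area) ≈ 424/(4·14.7266) = 424/58.9062 ≈ 7.19788

R = 7.198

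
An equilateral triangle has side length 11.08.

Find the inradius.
r = Area/s with s the semi-perimeter.
Area = (√3/4)·11.08² = (√3/4)·122.7664 ≈ 0.433013·122.7664 ≈ 53.1594
s = 3·11.08/2 = 16.62
r ≈ 53.1594/16.62 ≈ 3.19852
(Equivalently r = side/(2√3) = 11.08/3.4641 ≈ 3.19852.)

r = 3.199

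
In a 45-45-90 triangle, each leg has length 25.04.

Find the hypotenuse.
In a 45-45-90 triangle the sides are in ratio 1 : 1 : √2, so hypotenuse = leg·√2.
Hypotenuse = 25.04·√2 ≈ 25.04·1.41421 ≈ 35.4119

Hypotenuse = 25.04√2 = 35.41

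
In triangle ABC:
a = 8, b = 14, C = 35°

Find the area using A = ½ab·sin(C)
A = ½·a·b·sin(C) = ½·8·14·sin(35°)
sin(35°) ≈ 0.573576
A ≈ ½·112·0.573576 = 56·0.573576 ≈ 32.1203

Area = 32.12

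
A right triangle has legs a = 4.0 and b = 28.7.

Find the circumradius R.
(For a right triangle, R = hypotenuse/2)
Hypotenuse c = √(a² + b²) = √(16 + 823.69) = √839.69 ≈ 28.9774
R = c/2 ≈ 28.9774/2 ≈ 14.4887

R = 14.49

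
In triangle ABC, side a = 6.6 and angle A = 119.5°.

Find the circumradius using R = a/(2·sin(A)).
R = a/(2·sin(A)) = 6.6/(2·sin(119.5°))
sin(119.5°) ≈ 0.870356
R ≈ 6.6/(2·0.870356) = 6.6/1.74071 ≈ 3.79155

R = 3.792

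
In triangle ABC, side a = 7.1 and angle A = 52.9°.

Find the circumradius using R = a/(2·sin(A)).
R = a/(2·sin(A)) = 7.1/(2·sin(52.9°))
sin(52.9°) ≈ 0.797584
R ≈ 7.1/(2·0.797584) = 7.1/1.59517 ≈ 4.45094

R = 4.451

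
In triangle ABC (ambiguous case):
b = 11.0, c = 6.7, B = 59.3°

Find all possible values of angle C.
b/sin(B) = c/sin(C)  ⇒  sin(C) = c·sin(B)/b = 6.7·sin(59.3°)/11.0
sin(59.3°) ≈ 0.859852
sin(C) ≈ 6.7·0.859852/11.0 ≈ 5.76101/11.0 ≈ 0.523728
Candidate 1: C₁ = arcsin(0.523728) ≈ 31.5827°  →  A = 180° − 59.3° − 31.5827° ≈ 89.1173° > 0, valid
Candidate 2: C₂ = 180° − C₁ ≈ 148.417°  →  A = 180° − 59.3° − 148.417° ≈ -27.7173° ≤ 0, not a valid triangle

C = 31.58° (one solution)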